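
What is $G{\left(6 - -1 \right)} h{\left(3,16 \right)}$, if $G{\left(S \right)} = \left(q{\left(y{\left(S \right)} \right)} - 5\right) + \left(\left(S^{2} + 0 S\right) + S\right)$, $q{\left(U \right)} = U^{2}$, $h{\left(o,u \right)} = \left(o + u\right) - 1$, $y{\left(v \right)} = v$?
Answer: $1800$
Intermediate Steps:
$h{\left(o,u \right)} = -1 + o + u$
$G{\left(S \right)} = -5 + S + 2 S^{2}$ ($G{\left(S \right)} = \left(S^{2} - 5\right) + \left(\left(S^{2} + 0 S\right) + S\right) = \left(-5 + S^{2}\right) + \left(\left(S^{2} + 0\right) + S\right) = \left(-5 + S^{2}\right) + \left(S^{2} + S\right) = \left(-5 + S^{2}\right) + \left(S + S^{2}\right) = -5 + S + 2 S^{2}$)
$G{\left(6 - -1 \right)} h{\left(3,16 \right)} = \left(-5 + \left(6 - -1\right) + 2 \left(6 - -1\right)^{2}\right) \left(-1 + 3 + 16\right) = \left(-5 + \left(6 + 1\right) + 2 \left(6 + 1\right)^{2}\right) 18 = \left(-5 + 7 + 2 \cdot 7^{2}\right) 18 = \left(-5 + 7 + 2 \cdot 49\right) 18 = \left(-5 + 7 + 98\right) 18 = 100 \cdot 18 = 1800$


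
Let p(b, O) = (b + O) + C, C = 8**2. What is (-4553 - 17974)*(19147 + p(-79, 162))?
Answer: -434635938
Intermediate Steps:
C = 64
p(b, O) = 64 + O + b (p(b, O) = (b + O) + 64 = (O + b) + 64 = 64 + O + b)
(-4553 - 17974)*(19147 + p(-79, 162)) = (-4553 - 17974)*(19147 + (64 + 162 - 79)) = -22527*(19147 + 147) = -22527*19294 = -434635938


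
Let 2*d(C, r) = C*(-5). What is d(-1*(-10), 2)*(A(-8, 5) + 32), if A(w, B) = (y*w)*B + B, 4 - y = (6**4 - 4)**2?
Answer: -1669260925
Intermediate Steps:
d(C, r) = -5*C/2 (d(C, r) = (C*(-5))/2 = (-5*C)/2 = -5*C/2)
y = -1669260 (y = 4 - (6**4 - 4)**2 = 4 - (1296 - 4)**2 = 4 - 1*1292**2 = 4 - 1*1669264 = 4 - 1669264 = -1669260)
A(w, B) = B - 1669260*B*w (A(w, B) = (-1669260*w)*B + B = -1669260*B*w + B = B - 1669260*B*w)
d(-1*(-10), 2)*(A(-8, 5) + 32) = (-(-5)*(-10)/2)*(5*(1 - 1669260*(-8)) + 32) = (-5/2*10)*(5*(1 + 13354080) + 32) = -25*(5*13354081 + 32) = -25*(66770405 + 32) = -25*66770437 = -1669260925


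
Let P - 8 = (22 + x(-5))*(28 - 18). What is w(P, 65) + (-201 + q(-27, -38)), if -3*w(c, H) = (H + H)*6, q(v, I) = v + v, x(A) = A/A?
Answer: -515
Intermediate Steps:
x(A) = 1
q(v, I) = 2*v
P = 238 (P = 8 + (22 + 1)*(28 - 18) = 8 + 23*10 = 8 + 230 = 238)
w(c, H) = -4*H (w(c, H) = -(H + H)*6/3 = -2*H*6/3 = -4*H)
w(P, 65) + (-201 + q(-27, -38)) = -4*65 + (-201 + 2*(-27)) = -260 + (-201 - 54) = -260 - 255 = -515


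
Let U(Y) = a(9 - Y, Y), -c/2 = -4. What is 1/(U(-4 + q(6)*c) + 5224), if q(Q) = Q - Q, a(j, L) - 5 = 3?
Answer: 1/5232 ≈ 0.00019113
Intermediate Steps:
c = 8 (c = -2*(-4) = 8)
a(j, L) = 8 (a(j, L) = 5 + 3 = 8)
q(Q) = 0
U(Y) = 8
1/(U(-4 + q(6)*c) + 5224) = 1/(8 + 5224) = 1/5232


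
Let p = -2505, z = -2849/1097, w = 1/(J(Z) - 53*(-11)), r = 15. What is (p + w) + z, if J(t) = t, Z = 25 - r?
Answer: -1631243465/650521 ≈ -2507.6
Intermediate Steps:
Z = 10 (Z = 25 - 1*15 = 25 - 15 = 10)
w = 1/593 (w = 1/(10 - 53*(-11)) = 1/(10 + 583) = 1/593 ≈ 0.0016863)
z = -2849/1097 (z = -2849*1/1097 = -2849/1097 ≈ -2.5971)
(p + w) + z = (-2505 + 1/593) - 2849/1097 = -1485464/593 - 2849/1097 = -1631243465/650521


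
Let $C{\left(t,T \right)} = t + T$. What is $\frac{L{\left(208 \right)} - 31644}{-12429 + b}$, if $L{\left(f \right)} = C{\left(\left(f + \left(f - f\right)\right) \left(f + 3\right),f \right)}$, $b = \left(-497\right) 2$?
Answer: $- \frac{12452}{13423} \approx -0.92766$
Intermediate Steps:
$b = -994$
$C{\left(t,T \right)} = T + t$
$L{\left(f \right)} = f + f \left(3 + f\right)$ ($L{\left(f \right)} = f + \left(f + \left(f - f\right)\right) \left(f + 3\right) = f + \left(f + 0\right) \left(3 + f\right) = f + f \left(3 + f\right)$)
$\frac{L{\left(208 \right)} - 31644}{-12429 + b} = \frac{208 \left(4 + 208\right) - 31644}{-12429 - 994} = \frac{208 \cdot 212 - 31644}{-13423} = \left(44096 - 31644\right) \left(- \frac{1}{13423}\right) = 12452 \left(- \frac{1}{13423}\right) = - \frac{12452}{13423}$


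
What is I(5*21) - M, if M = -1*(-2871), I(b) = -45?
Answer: -2916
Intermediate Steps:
M = 2871
I(5*21) - M = -45 - 1*2871 = -45 - 2871 = -2916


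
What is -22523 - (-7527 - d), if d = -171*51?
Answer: -23717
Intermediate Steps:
d = -8721
-22523 - (-7527 - d) = -22523 - (-7527 - 1*(-8721)) = -22523 - (-7527 + 8721) = -22523 - 1*1194 = -22523 - 1194 = -23717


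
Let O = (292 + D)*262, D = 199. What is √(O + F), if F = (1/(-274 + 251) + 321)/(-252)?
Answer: 5*√4801674626/966 ≈ 358.67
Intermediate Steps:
F = -3691/2898 (F = -(1/(-23) + 321)/252 = -(-1/23 + 321)/252 = -1/252*7382/23 = -3691/2898 ≈ -1.2736)
O = 128642 (O = (292 + 199)*262 = 491*262 = 128642)
√(O + F) = √(128642 - 3691/2898) = √(372800825/2898) = 5*√4801674626/966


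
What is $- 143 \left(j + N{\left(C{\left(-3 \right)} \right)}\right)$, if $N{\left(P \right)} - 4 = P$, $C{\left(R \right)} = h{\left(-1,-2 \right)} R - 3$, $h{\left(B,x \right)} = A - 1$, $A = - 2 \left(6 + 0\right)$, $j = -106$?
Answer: $9438$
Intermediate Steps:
$A = -12$ ($A = \left(-2\right) 6 = -12$)
$h{\left(B,x \right)} = -13$ ($h{\left(B,x \right)} = -12 - 1 = -13$)
$C{\left(R \right)} = -3 - 13 R$ ($C{\left(R \right)} = - 13 R - 3 = -3 - 13 R$)
$N{\left(P \right)} = 4 + P$
$- 143 \left(j + N{\left(C{\left(-3 \right)} \right)}\right) = - 143 \left(-106 + \left(4 - -36\right)\right) = - 143 \left(-106 + \left(4 + \left(-3 + 39\right)\right)\right) = - 143 \left(-106 + \left(4 + 36\right)\right) = - 143 \left(-106 + 40\right) = \left(-143\right) \left(-66\right) = 9438$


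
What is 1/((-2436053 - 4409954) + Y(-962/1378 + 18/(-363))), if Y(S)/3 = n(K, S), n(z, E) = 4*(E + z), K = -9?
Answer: -6413/43904193035 ≈ -1.4607e-7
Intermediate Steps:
n(z, E) = 4*E + 4*z
Y(S) = -108 + 12*S (Y(S) = 3*(4*S + 4*(-9)) = 3*(4*S - 36) = 3*(-36 + 4*S) = -108 + 12*S)
1/((-2436053 - 4409954) + Y(-962/1378 + 18/(-363))) = 1/((-2436053 - 4409954) + (-108 + 12*(-962/1378 + 18/(-363)))) = 1/(-6846007 + (-108 + 12*(-962*1/1378 + 18*(-1/363)))) = 1/(-6846007 + (-108 + 12*(-37/53 - 6/121))) = 1/(-6846007 + (-108 + 12*(-4795/6413))) = 1/(-6846007 + (-108 - 57540/6413)) = 1/(-6846007 - 750144/6413) = 1/(-43904193035/6413) = -6413/43904193035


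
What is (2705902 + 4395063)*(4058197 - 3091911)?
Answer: 6861563065990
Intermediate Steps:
(2705902 + 4395063)*(4058197 - 3091911) = 7100965*966286 = 6861563065990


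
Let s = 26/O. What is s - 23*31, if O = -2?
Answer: -726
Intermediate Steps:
s = -13 (s = 26/(-2) = 26*(-½) = -13)
s - 23*31 = -13 - 23*31 = -13 - 713 = -726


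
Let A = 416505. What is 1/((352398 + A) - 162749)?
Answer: 1/606154 ≈ 1.6497e-6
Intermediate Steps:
1/((352398 + A) - 162749) = 1/((352398 + 416505) - 162749) = 1/(768903 - 162749) = 1/606154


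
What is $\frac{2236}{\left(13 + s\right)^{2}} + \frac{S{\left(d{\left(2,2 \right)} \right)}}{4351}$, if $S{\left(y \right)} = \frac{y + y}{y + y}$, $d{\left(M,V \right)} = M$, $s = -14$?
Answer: $\frac{9728837}{4351} \approx 2236.0$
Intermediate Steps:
$S{\left(y \right)} = 1$ ($S{\left(y \right)} = \frac{2 y}{2 y} = 2 y \frac{1}{2 y} = 1$)
$\frac{2236}{\left(13 + s\right)^{2}} + \frac{S{\left(d{\left(2,2 \right)} \right)}}{4351} = \frac{2236}{\left(13 - 14\right)^{2}} + 1 \cdot \frac{1}{4351} = \frac{2236}{\left(-1\right)^{2}} + 1 \cdot \frac{1}{4351} = \frac{2236}{1} + \frac{1}{4351} = 2236 \cdot 1 + \frac{1}{4351} = 2236 + \frac{1}{4351} = \frac{9728837}{4351}$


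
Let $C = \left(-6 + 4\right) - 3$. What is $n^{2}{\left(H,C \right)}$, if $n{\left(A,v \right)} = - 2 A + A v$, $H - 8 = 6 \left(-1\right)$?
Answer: $196$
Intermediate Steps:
$H = 2$ ($H = 8 + 6 \left(-1\right) = 8 - 6 = 2$)
$C = -5$ ($C = -2 - 3 = -5$)
$n^{2}{\left(H,C \right)} = \left(2 \left(-2 - 5\right)\right)^{2} = \left(2 \left(-7\right)\right)^{2} = \left(-14\right)^{2} = 196$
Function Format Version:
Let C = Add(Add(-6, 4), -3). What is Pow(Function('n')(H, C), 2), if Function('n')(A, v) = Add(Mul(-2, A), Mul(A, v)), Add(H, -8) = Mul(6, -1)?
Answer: 196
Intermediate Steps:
H = 2 (H = Add(8, Mul(6, -1)) = Add(8, -6) = 2)
C = -5 (C = Add(-2, -3) = -5)
Pow(Function('n')(H, C), 2) = Pow(Mul(2, Add(-2, -5)), 2) = Pow(Mul(2, -7), 2) = Pow(-14, 2) = 196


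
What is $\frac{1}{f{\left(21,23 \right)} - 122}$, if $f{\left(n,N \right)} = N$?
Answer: $- \frac{1}{99} \approx -0.010101$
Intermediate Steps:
$\frac{1}{f{\left(21,23 \right)} - 122} = \frac{1}{23 - 122} = \frac{1}{-99} = - \frac{1}{99}$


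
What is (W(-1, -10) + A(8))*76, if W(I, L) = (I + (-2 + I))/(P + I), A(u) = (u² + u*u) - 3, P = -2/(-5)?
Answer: 30020/3 ≈ 10007.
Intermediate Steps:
P = ⅖ (P = -2*(-⅕) = ⅖ ≈ 0.40000)
A(u) = -3 + 2*u² (A(u) = (u² + u²) - 3 = 2*u² - 3 = -3 + 2*u²)
W(I, L) = (-2 + 2*I)/(⅖ + I) (W(I, L) = (I + (-2 + I))/(⅖ + I) = (-2 + 2*I)/(⅖ + I))
(W(-1, -10) + A(8))*76 = (10*(-1 - 1)/(2 + 5*(-1)) + (-3 + 2*8²))*76 = (10*(-2)/(2 - 5) + (-3 + 2*64))*76 = (10*(-2)/(-3) + (-3 + 128))*76 = (10*(-⅓)*(-2) + 125)*76 = (20/3 + 125)*76 = (395/3)*76 = 30020/3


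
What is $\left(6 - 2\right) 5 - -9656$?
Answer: $9676$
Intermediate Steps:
$\left(6 - 2\right) 5 - -9656 = 4 \cdot 5 + 9656 = 20 + 9656 = 9676$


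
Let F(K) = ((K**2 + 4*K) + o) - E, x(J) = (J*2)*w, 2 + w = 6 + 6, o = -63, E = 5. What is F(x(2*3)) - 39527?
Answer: -24715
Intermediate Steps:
w = 10 (w = -2 + (6 + 6) = -2 + 12 = 10)
x(J) = 20*J (x(J) = (J*2)*10 = (2*J)*10 = 20*J)
F(K) = -68 + K**2 + 4*K (F(K) = ((K**2 + 4*K) - 63) - 1*5 = (-63 + K**2 + 4*K) - 5 = -68 + K**2 + 4*K)
F(x(2*3)) - 39527 = (-68 + (20*(2*3))**2 + 4*(20*(2*3))) - 39527 = (-68 + (20*6)**2 + 4*(20*6)) - 39527 = (-68 + 120**2 + 4*120) - 39527 = (-68 + 14400 + 480) - 39527 = 14812 - 39527 = -24715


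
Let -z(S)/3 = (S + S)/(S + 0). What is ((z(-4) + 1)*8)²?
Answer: 1600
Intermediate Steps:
z(S) = -6 (z(S) = -3*(S + S)/(S + 0) = -3*2*S/S = -3*2 = -6)
((z(-4) + 1)*8)² = ((-6 + 1)*8)² = (-5*8)² = (-40)² = 1600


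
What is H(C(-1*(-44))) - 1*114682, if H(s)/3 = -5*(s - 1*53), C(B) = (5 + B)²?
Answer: -149902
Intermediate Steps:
H(s) = 795 - 15*s (H(s) = 3*(-5*(s - 1*53)) = 3*(-5*(s - 53)) = 3*(-5*(-53 + s)) = 3*(265 - 5*s) = 795 - 15*s)
H(C(-1*(-44))) - 1*114682 = (795 - 15*(5 - 1*(-44))²) - 1*114682 = (795 - 15*(5 + 44)²) - 114682 = (795 - 15*49²) - 114682 = (795 - 15*2401) - 114682 = (795 - 36015) - 114682 = -35220 - 114682 = -149902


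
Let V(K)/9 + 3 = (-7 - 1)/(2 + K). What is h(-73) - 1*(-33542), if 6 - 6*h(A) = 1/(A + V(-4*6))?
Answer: 214138523/6384 ≈ 33543.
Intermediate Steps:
V(K) = -27 - 72/(2 + K) (V(K) = -27 + 9*((-7 - 1)/(2 + K)) = -27 + 9*(-8/(2 + K)) = -27 - 72/(2 + K))
h(A) = 1 - 1/(6*(-261/11 + A)) (h(A) = 1 - 1/(6*(A + 9*(-14 - (-12)*6)/(2 - 4*6))) = 1 - 1/(6*(A + 9*(-14 - 3*(-24))/(2 - 24))) = 1 - 1/(6*(A + 9*(-14 + 72)/(-22))) = 1 - 1/(6*(A + 9*(-1/22)*58)) = 1 - 1/(6*(A - 261/11)) = 1 - 1/(6*(-261/11 + A)))
h(-73) - 1*(-33542) = (-1577 + 66*(-73))/(6*(-261 + 11*(-73))) - 1*(-33542) = (-1577 - 4818)/(6*(-261 - 803)) + 33542 = (⅙)*(-6395)/(-1064) + 33542 = (⅙)*(-1/1064)*(-6395) + 33542 = 6395/6384 + 33542 = 214138523/6384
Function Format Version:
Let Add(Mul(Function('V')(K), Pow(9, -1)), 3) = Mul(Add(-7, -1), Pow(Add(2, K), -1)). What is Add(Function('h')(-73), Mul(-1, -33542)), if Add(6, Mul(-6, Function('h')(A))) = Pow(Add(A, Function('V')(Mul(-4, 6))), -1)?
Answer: Rational(214138523, 6384) ≈ 33543.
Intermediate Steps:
Function('V')(K) = Add(-27, Mul(-72, Pow(Add(2, K), -1))) (Function('V')(K) = Add(-27, Mul(9, Mul(Add(-7, -1), Pow(Add(2, K), -1)))) = Add(-27, Mul(9, Mul(-8, Pow(Add(2, K), -1)))) = Add(-27, Mul(-72, Pow(Add(2, K), -1))))
Function('h')(A) = Add(1, Mul(Rational(-1, 6), Pow(Add(Rational(-261, 11), A), -1))) (Function('h')(A) = Add(1, Mul(Rational(-1, 6), Pow(Add(A, Mul(9, Pow(Add(2, Mul(-4, 6)), -1), Add(-14, Mul(-3, Mul(-4, 6))))), -1))) = Add(1, Mul(Rational(-1, 6), Pow(Add(A, Mul(9, Pow(Add(2, -24), -1), Add(-14, Mul(-3, -24)))), -1))) = Add(1, Mul(Rational(-1, 6), Pow(Add(A, Mul(9, Pow(-22, -1), Add(-14, 72))), -1))) = Add(1, Mul(Rational(-1, 6), Pow(Add(A, Mul(9, Rational(-1, 22), 58)), -1))) = Add(1, Mul(Rational(-1, 6), Pow(Add(A, Rational(-261, 11)), -1))) = Add(1, Mul(Rational(-1, 6), Pow(Add(Rational(-261, 11), A), -1))))
Add(Function('h')(-73), Mul(-1, -33542)) = Add(Mul(Rational(1, 6), Pow(Add(-261, Mul(11, -73)), -1), Add(-1577, Mul(66, -73))), Mul(-1, -33542)) = Add(Mul(Rational(1, 6), Pow(Add(-261, -803), -1), Add(-1577, -4818)), 33542) = Add(Mul(Rational(1, 6), Pow(-1064, -1), -6395), 33542) = Add(Mul(Rational(1, 6), Rational(-1, 1064), -6395), 33542) = Add(Rational(6395, 6384), 33542) = Rational(214138523, 6384)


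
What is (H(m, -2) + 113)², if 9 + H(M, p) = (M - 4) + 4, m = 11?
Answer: 13225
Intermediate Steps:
H(M, p) = -9 + M (H(M, p) = -9 + ((M - 4) + 4) = -9 + ((-4 + M) + 4) = -9 + M)
(H(m, -2) + 113)² = ((-9 + 11) + 113)² = (2 + 113)² = 115² = 13225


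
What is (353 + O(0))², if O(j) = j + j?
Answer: 124609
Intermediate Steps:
O(j) = 2*j
(353 + O(0))² = (353 + 2*0)² = (353 + 0)² = 353² = 124609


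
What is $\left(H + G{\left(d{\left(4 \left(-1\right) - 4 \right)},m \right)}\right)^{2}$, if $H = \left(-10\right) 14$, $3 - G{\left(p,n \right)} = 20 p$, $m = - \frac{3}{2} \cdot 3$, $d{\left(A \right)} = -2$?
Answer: $9409$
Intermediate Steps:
$m = - \frac{9}{2}$ ($m = \left(-3\right) \frac{1}{2} \cdot 3 = \left(- \frac{3}{2}\right) 3 = - \frac{9}{2} \approx -4.5$)
$G{\left(p,n \right)} = 3 - 20 p$
$H = -140$
$\left(H + G{\left(d{\left(4 \left(-1\right) - 4 \right)},m \right)}\right)^{2} = \left(-140 + \left(3 - -40\right)\right)^{2} = \left(-140 + \left(3 + 40\right)\right)^{2} = \left(-140 + 43\right)^{2} = \left(-97\right)^{2} = 9409$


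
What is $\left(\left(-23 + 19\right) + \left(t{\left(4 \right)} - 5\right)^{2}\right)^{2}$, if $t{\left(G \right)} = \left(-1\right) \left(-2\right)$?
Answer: $25$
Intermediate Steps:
$t{\left(G \right)} = 2$
$\left(\left(-23 + 19\right) + \left(t{\left(4 \right)} - 5\right)^{2}\right)^{2} = \left(\left(-23 + 19\right) + \left(2 - 5\right)^{2}\right)^{2} = \left(-4 + \left(-3\right)^{2}\right)^{2} = \left(-4 + 9\right)^{2} = 5^{2} = 25$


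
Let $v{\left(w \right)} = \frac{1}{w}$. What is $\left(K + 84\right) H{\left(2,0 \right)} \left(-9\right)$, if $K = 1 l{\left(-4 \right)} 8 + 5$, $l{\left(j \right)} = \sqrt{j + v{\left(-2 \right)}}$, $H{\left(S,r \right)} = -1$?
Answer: $801 + 108 i \sqrt{2} \approx 801.0 + 152.74 i$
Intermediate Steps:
$l{\left(j \right)} = \sqrt{- \frac{1}{2} + j}$ ($l{\left(j \right)} = \sqrt{j + \frac{1}{-2}} = \sqrt{j - \frac{1}{2}} = \sqrt{- \frac{1}{2} + j}$)
$K = 5 + 12 i \sqrt{2}$ ($K = 1 \frac{\sqrt{-2 + 4 \left(-4\right)}}{2} \cdot 8 + 5 = 1 \frac{\sqrt{-2 - 16}}{2} \cdot 8 + 5 = 1 \frac{\sqrt{-18}}{2} \cdot 8 + 5 = 1 \frac{3 i \sqrt{2}}{2} \cdot 8 + 5 = \frac{3 i \sqrt{2}}{2} \cdot 8 + 5 = 12 i \sqrt{2} + 5 = 5 + 12 i \sqrt{2} \approx 5.0 + 16.971 i$)
$\left(K + 84\right) H{\left(2,0 \right)} \left(-9\right) = \left(\left(5 + 12 i \sqrt{2}\right) + 84\right) \left(\left(-1\right) \left(-9\right)\right) = \left(89 + 12 i \sqrt{2}\right) 9 = 801 + 108 i \sqrt{2}$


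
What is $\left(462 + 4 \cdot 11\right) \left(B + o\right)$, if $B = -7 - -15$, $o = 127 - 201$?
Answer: $-33396$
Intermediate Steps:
$o = -74$ ($o = 127 - 201 = -74$)
$B = 8$ ($B = -7 + 15 = 8$)
$\left(462 + 4 \cdot 11\right) \left(B + o\right) = \left(462 + 4 \cdot 11\right) \left(8 - 74\right) = \left(462 + 44\right) \left(-66\right) = 506 \left(-66\right) = -33396$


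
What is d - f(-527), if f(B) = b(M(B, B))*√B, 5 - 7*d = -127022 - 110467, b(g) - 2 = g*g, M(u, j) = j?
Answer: 237494/7 - 277731*I*√527 ≈ 33928.0 - 6.3757e+6*I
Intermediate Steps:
b(g) = 2 + g² (b(g) = 2 + g*g = 2 + g²)
d = 237494/7 (d = 5/7 - (-127022 - 110467)/7 = 5/7 - ⅐*(-237489) = 5/7 + 33927 = 237494/7 ≈ 33928.)
f(B) = √B*(2 + B²) (f(B) = (2 + B²)*√B = √B*(2 + B²))
d - f(-527) = 237494/7 - √(-527)*(2 + (-527)²) = 237494/7 - I*√527*(2 + 277729) = 237494/7 - I*√527*277731 = 237494/7 - 277731*I*√527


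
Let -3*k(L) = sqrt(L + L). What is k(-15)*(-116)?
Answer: 116*I*sqrt(30)/3 ≈ 211.79*I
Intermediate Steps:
k(L) = -sqrt(2)*sqrt(L)/3 (k(L) = -sqrt(L + L)/3 = -sqrt(2)*sqrt(L)/3)
k(-15)*(-116) = -sqrt(2)*sqrt(-15)/3*(-116) = -sqrt(2)*I*sqrt(15)/3*(-116) = -I*sqrt(30)/3*(-116) = 116*I*sqrt(30)/3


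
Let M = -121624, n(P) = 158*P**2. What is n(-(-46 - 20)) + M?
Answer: 566624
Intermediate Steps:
n(-(-46 - 20)) + M = 158*(-(-46 - 20))**2 - 121624 = 158*(-1*(-66))**2 - 121624 = 158*66**2 - 121624 = 158*4356 - 121624 = 688248 - 121624 = 566624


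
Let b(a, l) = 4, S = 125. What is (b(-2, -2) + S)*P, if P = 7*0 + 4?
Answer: 516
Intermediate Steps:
P = 4 (P = 0 + 4 = 4)
(b(-2, -2) + S)*P = (4 + 125)*4 = 129*4 = 516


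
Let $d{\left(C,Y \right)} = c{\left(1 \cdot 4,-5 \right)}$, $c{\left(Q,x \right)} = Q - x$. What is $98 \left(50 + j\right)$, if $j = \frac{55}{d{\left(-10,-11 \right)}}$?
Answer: $\frac{49490}{9} \approx 5498.9$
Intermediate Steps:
$d{\left(C,Y \right)} = 9$ ($d{\left(C,Y \right)} = 1 \cdot 4 - -5 = 4 + 5 = 9$)
$j = \frac{55}{9} \approx 6.1111$
$98 \left(50 + j\right) = 98 \left(50 + \frac{55}{9}\right) = 98 \cdot \frac{505}{9} = \frac{49490}{9}$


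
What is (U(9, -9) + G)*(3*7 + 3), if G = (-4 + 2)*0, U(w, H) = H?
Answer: -216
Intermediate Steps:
G = 0 (G = -2*0 = 0)
(U(9, -9) + G)*(3*7 + 3) = (-9 + 0)*(3*7 + 3) = -9*(21 + 3) = -9*24 = -216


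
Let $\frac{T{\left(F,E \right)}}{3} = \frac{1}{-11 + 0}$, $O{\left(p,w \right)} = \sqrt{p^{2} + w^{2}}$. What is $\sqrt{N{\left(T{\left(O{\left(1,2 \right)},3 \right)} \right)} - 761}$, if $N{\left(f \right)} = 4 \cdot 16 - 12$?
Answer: $i \sqrt{709} \approx 26.627 i$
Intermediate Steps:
$T{\left(F,E \right)} = - \frac{3}{11}$ ($T{\left(F,E \right)} = \frac{3}{-11 + 0} = \frac{3}{-11} = 3 \left(- \frac{1}{11}\right) = - \frac{3}{11}$)
$N{\left(f \right)} = 52$ ($N{\left(f \right)} = 64 - 12 = 52$)
$\sqrt{N{\left(T{\left(O{\left(1,2 \right)},3 \right)} \right)} - 761} = \sqrt{52 - 761} = \sqrt{-709} = i \sqrt{709}$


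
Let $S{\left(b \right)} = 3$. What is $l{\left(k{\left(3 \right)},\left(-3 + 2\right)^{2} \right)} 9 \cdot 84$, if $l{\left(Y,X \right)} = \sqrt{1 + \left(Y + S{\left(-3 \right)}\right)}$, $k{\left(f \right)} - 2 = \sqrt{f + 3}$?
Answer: $756 \sqrt{6 + \sqrt{6}} \approx 2197.5$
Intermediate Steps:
$k{\left(f \right)} = 2 + \sqrt{3 + f}$ ($k{\left(f \right)} = 2 + \sqrt{f + 3} = 2 + \sqrt{3 + f}$)
$l{\left(Y,X \right)} = \sqrt{4 + Y}$ ($l{\left(Y,X \right)} = \sqrt{1 + \left(Y + 3\right)} = \sqrt{1 + \left(3 + Y\right)} = \sqrt{4 + Y}$)
$l{\left(k{\left(3 \right)},\left(-3 + 2\right)^{2} \right)} 9 \cdot 84 = \sqrt{4 + \left(2 + \sqrt{3 + 3}\right)} 9 \cdot 84 = \sqrt{4 + \left(2 + \sqrt{6}\right)} 756 = \sqrt{6 + \sqrt{6}} \cdot 756 = 756 \sqrt{6 + \sqrt{6}}$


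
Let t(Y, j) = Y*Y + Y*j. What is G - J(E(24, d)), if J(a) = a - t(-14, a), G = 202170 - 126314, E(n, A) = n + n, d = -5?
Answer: 75332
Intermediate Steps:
E(n, A) = 2*n
t(Y, j) = Y² + Y*j
G = 75856
J(a) = -196 + 15*a (J(a) = a - (-14)*(-14 + a) = a - (196 - 14*a) = a + (-196 + 14*a) = -196 + 15*a)
G - J(E(24, d)) = 75856 - (-196 + 15*(2*24)) = 75856 - (-196 + 15*48) = 75856 - (-196 + 720) = 75856 - 1*524 = 75856 - 524 = 75332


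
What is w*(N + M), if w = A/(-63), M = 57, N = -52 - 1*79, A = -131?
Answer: -9694/63 ≈ -153.87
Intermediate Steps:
N = -131 (N = -52 - 79 = -131)
w = 131/63 (w = -131/(-63) = -131*(-1/63) = 131/63 ≈ 2.0794)
w*(N + M) = 131*(-131 + 57)/63 = (131/63)*(-74) = -9694/63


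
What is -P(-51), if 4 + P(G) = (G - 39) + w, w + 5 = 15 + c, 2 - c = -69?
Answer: 13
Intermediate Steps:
c = 71 (c = 2 - 1*(-69) = 2 + 69 = 71)
w = 81 (w = -5 + (15 + 71) = -5 + 86 = 81)
P(G) = 38 + G (P(G) = -4 + ((G - 39) + 81) = -4 + ((-39 + G) + 81) = -4 + (42 + G) = 38 + G)
-P(-51) = -(38 - 51) = -1*(-13) = 13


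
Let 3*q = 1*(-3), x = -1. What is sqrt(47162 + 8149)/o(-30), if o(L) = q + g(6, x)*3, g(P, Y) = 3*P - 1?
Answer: sqrt(55311)/50 ≈ 4.7037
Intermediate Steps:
g(P, Y) = -1 + 3*P
q = -1 (q = (1*(-3))/3 = (1/3)*(-3) = -1)
o(L) = 50 (o(L) = -1 + (-1 + 3*6)*3 = -1 + (-1 + 18)*3 = -1 + 17*3 = -1 + 51 = 50)
sqrt(47162 + 8149)/o(-30) = sqrt(47162 + 8149)/50 = sqrt(55311)*(1/50) = sqrt(55311)/50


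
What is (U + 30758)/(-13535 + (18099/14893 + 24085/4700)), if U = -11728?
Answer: -266408962600/189393397059 ≈ -1.4066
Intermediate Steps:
(U + 30758)/(-13535 + (18099/14893 + 24085/4700)) = (-11728 + 30758)/(-13535 + (18099/14893 + 24085/4700)) = 19030/(-13535 + (18099*(1/14893) + 24085*(1/4700))) = 19030/(-13535 + (18099/14893 + 4817/940)) = 19030/(-13535 + 88752641/13999420) = 19030/(-189393397059/13999420) = 19030*(-13999420/189393397059) = -266408962600/189393397059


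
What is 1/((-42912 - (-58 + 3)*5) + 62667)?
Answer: 1/20030 ≈ 4.9925e-5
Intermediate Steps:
1/((-42912 - (-58 + 3)*5) + 62667) = 1/((-42912 - (-55)*5) + 62667) = 1/((-42912 - 1*(-275)) + 62667) = 1/((-42912 + 275) + 62667) = 1/(-42637 + 62667) = 1/20030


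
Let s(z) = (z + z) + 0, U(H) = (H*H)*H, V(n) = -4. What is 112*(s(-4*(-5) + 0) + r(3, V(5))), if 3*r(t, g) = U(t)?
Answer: 5488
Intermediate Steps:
U(H) = H³ (U(H) = H²*H = H³)
r(t, g) = t³/3
s(z) = 2*z (s(z) = 2*z + 0 = 2*z)
112*(s(-4*(-5) + 0) + r(3, V(5))) = 112*(2*(-4*(-5) + 0) + (⅓)*3³) = 112*(2*(20 + 0) + (⅓)*27) = 112*(2*20 + 9) = 112*(40 + 9) = 112*49 = 5488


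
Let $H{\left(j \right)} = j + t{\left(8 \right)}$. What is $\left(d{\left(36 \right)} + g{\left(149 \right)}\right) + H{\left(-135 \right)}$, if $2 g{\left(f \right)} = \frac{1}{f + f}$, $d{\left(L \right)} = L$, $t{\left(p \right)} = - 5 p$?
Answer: $- \frac{82843}{596} \approx -139.0$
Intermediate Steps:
$g{\left(f \right)} = \frac{1}{4 f}$ ($g{\left(f \right)} = \frac{1}{2 \left(f + f\right)} = \frac{1}{2 \cdot 2 f} = \frac{\frac{1}{2} \frac{1}{f}}{2} = \frac{1}{4 f}$)
$H{\left(j \right)} = -40 + j$ ($H{\left(j \right)} = j - 40 = -40 + j$)
$\left(d{\left(36 \right)} + g{\left(149 \right)}\right) + H{\left(-135 \right)} = \left(36 + \frac{1}{4 \cdot 149}\right) - 175 = \left(36 + \frac{1}{4} \cdot \frac{1}{149}\right) - 175 = \left(36 + \frac{1}{596}\right) - 175 = \frac{21457}{596} - 175 = - \frac{82843}{596}$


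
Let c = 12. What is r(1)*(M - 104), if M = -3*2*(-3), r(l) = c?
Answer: -1032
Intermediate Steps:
r(l) = 12
M = 18 (M = -6*(-3) = 18)
r(1)*(M - 104) = 12*(18 - 104) = 12*(-86) = -1032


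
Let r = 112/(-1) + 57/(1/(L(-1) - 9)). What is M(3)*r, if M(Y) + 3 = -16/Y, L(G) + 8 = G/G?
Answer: 25600/3 ≈ 8533.3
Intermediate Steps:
L(G) = -7 (L(G) = -8 + G/G = -8 + 1 = -7)
M(Y) = -3 - 16/Y
r = -1024 (r = 112/(-1) + 57/(1/(-7 - 9)) = 112*(-1) + 57/(1/(-16)) = -112 + 57/(-1/16) = -112 + 57*(-16) = -112 - 912 = -1024)
M(3)*r = (-3 - 16/3)*(-1024) = -25/3*(-1024) = 25600/3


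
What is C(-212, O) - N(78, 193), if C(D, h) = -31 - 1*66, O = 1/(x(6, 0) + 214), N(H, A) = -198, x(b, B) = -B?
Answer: 101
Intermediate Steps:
O = 1/214 (O = 1/(-1*0 + 214) = 1/(0 + 214) = 1/214 ≈ 0.0046729)
C(D, h) = -97 (C(D, h) = -31 - 66 = -97)
C(-212, O) - N(78, 193) = -97 - 1*(-198) = -97 + 198 = 101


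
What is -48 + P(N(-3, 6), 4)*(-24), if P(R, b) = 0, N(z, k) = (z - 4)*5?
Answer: -48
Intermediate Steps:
N(z, k) = -20 + 5*z (N(z, k) = (-4 + z)*5 = -20 + 5*z)
-48 + P(N(-3, 6), 4)*(-24) = -48 + 0*(-24) = -48 + 0 = -48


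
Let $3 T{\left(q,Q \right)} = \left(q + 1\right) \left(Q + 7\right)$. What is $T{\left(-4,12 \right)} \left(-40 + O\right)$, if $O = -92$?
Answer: $2508$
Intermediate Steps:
$T{\left(q,Q \right)} = \frac{\left(1 + q\right) \left(7 + Q\right)}{3}$ ($T{\left(q,Q \right)} = \frac{\left(q + 1\right) \left(Q + 7\right)}{3} = \frac{\left(1 + q\right) \left(7 + Q\right)}{3}$)
$T{\left(-4,12 \right)} \left(-40 + O\right) = \left(\frac{7}{3} + \frac{1}{3} \cdot 12 + \frac{7}{3} \left(-4\right) + \frac{1}{3} \cdot 12 \left(-4\right)\right) \left(-40 - 92\right) = \left(\frac{7}{3} + 4 - \frac{28}{3} - 16\right) \left(-132\right) = \left(-19\right) \left(-132\right) = 2508$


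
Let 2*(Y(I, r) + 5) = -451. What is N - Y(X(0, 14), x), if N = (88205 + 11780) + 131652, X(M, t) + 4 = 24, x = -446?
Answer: 463735/2 ≈ 2.3187e+5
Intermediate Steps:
X(M, t) = 20 (X(M, t) = -4 + 24 = 20)
Y(I, r) = -461/2 (Y(I, r) = -5 + (½)*(-451) = -5 - 451/2 = -461/2)
N = 231637 (N = 99985 + 131652 = 231637)
N - Y(X(0, 14), x) = 231637 - 1*(-461/2) = 231637 + 461/2 = 463735/2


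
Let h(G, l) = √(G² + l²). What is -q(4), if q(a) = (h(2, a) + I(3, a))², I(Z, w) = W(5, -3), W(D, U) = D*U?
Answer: -245 + 60*√5 ≈ -110.84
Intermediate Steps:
I(Z, w) = -15 (I(Z, w) = 5*(-3) = -15)
q(a) = (-15 + √(4 + a²))² (q(a) = (√(2² + a²) - 15)² = (√(4 + a²) - 15)² = (-15 + √(4 + a²))²)
-q(4) = -(-15 + √(4 + 4²))² = -(-15 + √(4 + 16))² = -(-15 + √20)² = -(-15 + 2*√5)²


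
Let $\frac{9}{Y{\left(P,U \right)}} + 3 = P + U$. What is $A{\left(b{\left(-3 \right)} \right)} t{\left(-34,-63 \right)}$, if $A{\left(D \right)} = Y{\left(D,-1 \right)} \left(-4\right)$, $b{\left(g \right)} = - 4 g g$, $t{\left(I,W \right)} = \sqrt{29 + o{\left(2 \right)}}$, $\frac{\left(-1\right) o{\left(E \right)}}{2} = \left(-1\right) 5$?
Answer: $\frac{9 \sqrt{39}}{10} \approx 5.6205$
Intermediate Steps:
$o{\left(E \right)} = 10$ ($o{\left(E \right)} = - 2 \left(\left(-1\right) 5\right) = \left(-2\right) \left(-5\right) = 10$)
$t{\left(I,W \right)} = \sqrt{39}$ ($t{\left(I,W \right)} = \sqrt{29 + 10} = \sqrt{39}$)
$b{\left(g \right)} = - 4 g^{2}$
$Y{\left(P,U \right)} = \frac{9}{-3 + P + U}$ ($Y{\left(P,U \right)} = \frac{9}{-3 + \left(P + U\right)} = \frac{9}{-3 + P + U}$)
$A{\left(D \right)} = - \frac{36}{-4 + D}$ ($A{\left(D \right)} = \frac{9}{-3 + D - 1} \left(-4\right) = \frac{9}{-4 + D} \left(-4\right) = - \frac{36}{-4 + D}$)
$A{\left(b{\left(-3 \right)} \right)} t{\left(-34,-63 \right)} = - \frac{36}{-4 - 4 \left(-3\right)^{2}} \sqrt{39} = - \frac{36}{-4 - 36} \sqrt{39} = - \frac{36}{-40} \sqrt{39} = \left(-36\right) \left(- \frac{1}{40}\right) \sqrt{39} = \frac{9 \sqrt{39}}{10}$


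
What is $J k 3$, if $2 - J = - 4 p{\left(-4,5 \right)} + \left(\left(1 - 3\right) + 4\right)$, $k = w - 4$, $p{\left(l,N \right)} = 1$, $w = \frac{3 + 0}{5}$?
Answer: $- \frac{204}{5} \approx -40.8$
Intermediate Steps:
$w = \frac{3}{5}$ ($w = 3 \cdot \frac{1}{5} = \frac{3}{5} \approx 0.6$)
$k = - \frac{17}{5}$ ($k = \frac{3}{5} - 4 = - \frac{17}{5} \approx -3.4$)
$J = 4$ ($J = 2 - \left(\left(-4\right) 1 + \left(\left(1 - 3\right) + 4\right)\right) = 2 - \left(-4 + \left(-2 + 4\right)\right) = 2 - \left(-4 + 2\right) = 2 - -2 = 2 + 2 = 4$)
$J k 3 = 4 \left(- \frac{17}{5}\right) 3 = \left(- \frac{68}{5}\right) 3 = - \frac{204}{5}$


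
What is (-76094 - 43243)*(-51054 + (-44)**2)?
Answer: 5861594766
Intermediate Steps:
(-76094 - 43243)*(-51054 + (-44)**2) = -119337*(-51054 + 1936) = -119337*(-49118) = 5861594766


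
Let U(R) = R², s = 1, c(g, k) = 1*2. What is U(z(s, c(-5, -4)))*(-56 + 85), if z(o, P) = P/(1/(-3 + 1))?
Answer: 464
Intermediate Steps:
c(g, k) = 2
z(o, P) = -2*P (z(o, P) = P/(1/(-2)) = P/(-½) = P*(-2) = -2*P)
U(z(s, c(-5, -4)))*(-56 + 85) = (-2*2)²*(-56 + 85) = (-4)²*29 = 16*29 = 464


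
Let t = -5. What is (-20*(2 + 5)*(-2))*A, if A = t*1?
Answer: -1400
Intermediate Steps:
A = -5 (A = -5*1 = -5)
(-20*(2 + 5)*(-2))*A = -20*(2 + 5)*(-2)*(-5) = -140*(-2)*(-5) = -20*(-14)*(-5) = 280*(-5) = -1400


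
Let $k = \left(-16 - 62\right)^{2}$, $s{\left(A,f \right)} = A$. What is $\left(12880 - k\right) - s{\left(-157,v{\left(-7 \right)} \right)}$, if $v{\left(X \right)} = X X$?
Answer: $6953$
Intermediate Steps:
$v{\left(X \right)} = X^{2}$
$k = 6084$ ($k = \left(-78\right)^{2} = 6084$)
$\left(12880 - k\right) - s{\left(-157,v{\left(-7 \right)} \right)} = \left(12880 - 6084\right) - -157 = \left(12880 - 6084\right) + 157 = 6796 + 157 = 6953$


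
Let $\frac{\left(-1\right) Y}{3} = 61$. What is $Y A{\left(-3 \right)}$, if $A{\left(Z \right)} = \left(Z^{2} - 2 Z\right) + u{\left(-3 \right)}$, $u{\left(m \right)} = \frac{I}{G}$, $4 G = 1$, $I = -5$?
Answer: $915$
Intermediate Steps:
$G = \frac{1}{4}$ ($G = \frac{1}{4} \cdot 1 = \frac{1}{4} \approx 0.25$)
$Y = -183$ ($Y = \left(-3\right) 61 = -183$)
$u{\left(m \right)} = -20$ ($u{\left(m \right)} = - 5 \frac{1}{\frac{1}{4}} = \left(-5\right) 4 = -20$)
$A{\left(Z \right)} = -20 + Z^{2} - 2 Z$ ($A{\left(Z \right)} = \left(Z^{2} - 2 Z\right) - 20 = -20 + Z^{2} - 2 Z$)
$Y A{\left(-3 \right)} = - 183 \left(-20 + \left(-3\right)^{2} - -6\right) = - 183 \left(-20 + 9 + 6\right) = \left(-183\right) \left(-5\right) = 915$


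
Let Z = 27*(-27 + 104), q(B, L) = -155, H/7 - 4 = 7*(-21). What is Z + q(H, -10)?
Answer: 1924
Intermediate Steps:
H = -1001 (H = 28 + 7*(7*(-21)) = 28 + 7*(-147) = 28 - 1029 = -1001)
Z = 2079 (Z = 27*77 = 2079)
Z + q(H, -10) = 2079 - 155 = 1924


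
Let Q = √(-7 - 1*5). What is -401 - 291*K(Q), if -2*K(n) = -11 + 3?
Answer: -1565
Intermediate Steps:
Q = 2*I*√3 (Q = √(-7 - 5) = √(-12) = 2*I*√3 ≈ 3.4641*I)
K(n) = 4 (K(n) = -(-11 + 3)/2 = -½*(-8) = 4)
-401 - 291*K(Q) = -401 - 291*4 = -401 - 1164 = -1565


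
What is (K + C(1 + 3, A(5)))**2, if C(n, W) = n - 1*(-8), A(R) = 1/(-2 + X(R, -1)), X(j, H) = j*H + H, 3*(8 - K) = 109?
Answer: 2401/9 ≈ 266.78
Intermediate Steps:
K = -85/3 (K = 8 - 1/3*109 = 8 - 109/3 = -85/3 ≈ -28.333)
X(j, H) = H + H*j (X(j, H) = H*j + H = H + H*j)
A(R) = 1/(-3 - R) (A(R) = 1/(-2 - (1 + R)) = 1/(-2 + (-1 - R)) = 1/(-3 - R))
C(n, W) = 8 + n (C(n, W) = n + 8 = 8 + n)
(K + C(1 + 3, A(5)))**2 = (-85/3 + (8 + (1 + 3)))**2 = (-85/3 + (8 + 4))**2 = (-85/3 + 12)**2 = (-49/3)**2 = 2401/9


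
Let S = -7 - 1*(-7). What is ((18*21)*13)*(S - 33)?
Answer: -162162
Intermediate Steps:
S = 0 (S = -7 + 7 = 0)
((18*21)*13)*(S - 33) = ((18*21)*13)*(0 - 33) = (378*13)*(-33) = 4914*(-33) = -162162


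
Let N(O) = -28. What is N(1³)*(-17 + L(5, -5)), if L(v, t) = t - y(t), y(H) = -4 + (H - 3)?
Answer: 280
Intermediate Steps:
y(H) = -7 + H (y(H) = -4 + (-3 + H) = -7 + H)
L(v, t) = 7 (L(v, t) = t - (-7 + t) = t + (7 - t) = 7)
N(1³)*(-17 + L(5, -5)) = -28*(-17 + 7) = -28*(-10) = 280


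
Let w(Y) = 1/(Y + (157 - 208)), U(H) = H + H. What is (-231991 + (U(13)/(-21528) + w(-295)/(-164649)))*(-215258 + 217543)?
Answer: -4167461785462253605/7861660452 ≈ -5.3010e+8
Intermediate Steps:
U(H) = 2*H
w(Y) = 1/(-51 + Y) (w(Y) = 1/(Y - 51) = 1/(-51 + Y))
(-231991 + (U(13)/(-21528) + w(-295)/(-164649)))*(-215258 + 217543) = (-231991 + ((2*13)/(-21528) + 1/(-51 - 295*(-164649))))*(-215258 + 217543) = (-231991 + (26*(-1/21528) - 1/164649/(-346)))*2285 = (-231991 + (-1/828 - 1/346*(-1/164649)))*2285 = (-231991 + (-1/828 + 1/56968554))*2285 = (-231991 - 9494621/7861660452)*2285 = -1823834479414553/7861660452*2285 = -4167461785462253605/7861660452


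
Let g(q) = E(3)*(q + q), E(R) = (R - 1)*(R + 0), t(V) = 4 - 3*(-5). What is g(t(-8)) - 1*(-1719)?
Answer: 1947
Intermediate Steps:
t(V) = 19 (t(V) = 4 + 15 = 19)
E(R) = R*(-1 + R) (E(R) = (-1 + R)*R = R*(-1 + R))
g(q) = 12*q (g(q) = (3*(-1 + 3))*(q + q) = (3*2)*(2*q) = 6*(2*q) = 12*q)
g(t(-8)) - 1*(-1719) = 12*19 - 1*(-1719) = 228 + 1719 = 1947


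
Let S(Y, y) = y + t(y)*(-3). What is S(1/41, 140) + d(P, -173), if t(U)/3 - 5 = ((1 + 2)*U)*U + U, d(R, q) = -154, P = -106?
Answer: -530519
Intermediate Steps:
t(U) = 15 + 3*U + 9*U² (t(U) = 15 + 3*(((1 + 2)*U)*U + U) = 15 + 3*((3*U)*U + U) = 15 + 3*(3*U² + U) = 15 + 3*(U + 3*U²) = 15 + (3*U + 9*U²) = 15 + 3*U + 9*U²)
S(Y, y) = -45 - 27*y² - 8*y (S(Y, y) = y + (15 + 3*y + 9*y²)*(-3) = y + (-45 - 27*y² - 9*y) = -45 - 27*y² - 8*y)
S(1/41, 140) + d(P, -173) = (-45 - 27*140² - 8*140) - 154 = (-45 - 27*19600 - 1120) - 154 = (-45 - 529200 - 1120) - 154 = -530365 - 154 = -530519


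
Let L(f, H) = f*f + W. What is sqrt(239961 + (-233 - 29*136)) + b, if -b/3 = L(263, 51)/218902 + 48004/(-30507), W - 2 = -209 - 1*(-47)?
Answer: 8402914045/2226014438 + 2*sqrt(58946) ≈ 489.35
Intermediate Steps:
W = -160 (W = 2 + (-209 - 1*(-47)) = 2 + (-209 + 47) = 2 - 162 = -160)
L(f, H) = -160 + f**2 (L(f, H) = f*f - 160 = f**2 - 160 = -160 + f**2)
b = 8402914045/2226014438 (b = -3*((-160 + 263**2)/218902 + 48004/(-30507)) = -3*((-160 + 69169)*(1/218902) + 48004*(-1/30507)) = -3*(69009*(1/218902) - 48004/30507) = -3*(69009/218902 - 48004/30507) = -3*(-8402914045/6678043314) = 8402914045/2226014438 ≈ 3.7749)
sqrt(239961 + (-233 - 29*136)) + b = sqrt(239961 + (-233 - 29*136)) + 8402914045/2226014438 = sqrt(239961 + (-233 - 3944)) + 8402914045/2226014438 = sqrt(239961 - 4177) + 8402914045/2226014438 = sqrt(235784) + 8402914045/2226014438 = 2*sqrt(58946) + 8402914045/2226014438 = 8402914045/2226014438 + 2*sqrt(58946)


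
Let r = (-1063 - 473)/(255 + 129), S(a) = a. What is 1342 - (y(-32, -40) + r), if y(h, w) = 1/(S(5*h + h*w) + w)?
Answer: 1453679/1080 ≈ 1346.0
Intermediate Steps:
y(h, w) = 1/(w + 5*h + h*w) (y(h, w) = 1/((5*h + h*w) + w) = 1/(w + 5*h + h*w))
r = -4 (r = -1536/384 = -1536*1/384 = -4)
1342 - (y(-32, -40) + r) = 1342 - (1/(-40 - 32*(5 - 40)) - 4) = 1342 - (1/(-40 - 32*(-35)) - 4) = 1342 - (1/(-40 + 1120) - 4) = 1342 - (1/1080 - 4) = 1342 - 1*(-4319/1080) = 1342 + 4319/1080 = 1453679/1080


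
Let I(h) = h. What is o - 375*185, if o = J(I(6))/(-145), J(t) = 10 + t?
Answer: -10059391/145 ≈ -69375.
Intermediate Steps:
o = -16/145 (o = (10 + 6)/(-145) = 16*(-1/145) = -16/145 ≈ -0.11034)
o - 375*185 = -16/145 - 375*185 = -16/145 - 69375 = -10059391/145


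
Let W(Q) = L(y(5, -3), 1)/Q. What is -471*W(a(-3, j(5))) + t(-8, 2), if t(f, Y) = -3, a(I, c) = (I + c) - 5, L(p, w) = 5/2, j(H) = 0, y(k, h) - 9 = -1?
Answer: 2307/16 ≈ 144.19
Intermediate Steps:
y(k, h) = 8 (y(k, h) = 9 - 1 = 8)
L(p, w) = 5/2 (L(p, w) = 5*(½) = 5/2)
a(I, c) = -5 + I + c
W(Q) = 5/(2*Q)
-471*W(a(-3, j(5))) + t(-8, 2) = -2355/(2*(-5 - 3 + 0)) - 3 = -2355/(2*(-8)) - 3 = -2355*(-1)/(2*8) - 3 = -471*(-5/16) - 3 = 2355/16 - 3 = 2307/16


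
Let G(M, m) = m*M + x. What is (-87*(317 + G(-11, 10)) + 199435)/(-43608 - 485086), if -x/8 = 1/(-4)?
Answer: -90626/264347 ≈ -0.34283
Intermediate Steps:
x = 2 (x = -8/(-4) = -8*(-¼) = 2)
G(M, m) = 2 + M*m (G(M, m) = m*M + 2 = M*m + 2 = 2 + M*m)
(-87*(317 + G(-11, 10)) + 199435)/(-43608 - 485086) = (-87*(317 + (2 - 11*10)) + 199435)/(-43608 - 485086) = (-87*(317 + (2 - 110)) + 199435)/(-528694) = (-87*(317 - 108) + 199435)*(-1/528694) = (-87*209 + 199435)*(-1/528694) = (-18183 + 199435)*(-1/528694) = 181252*(-1/528694) = -90626/264347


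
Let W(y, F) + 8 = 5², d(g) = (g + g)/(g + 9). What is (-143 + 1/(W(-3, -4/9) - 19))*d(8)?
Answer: -2296/17 ≈ -135.06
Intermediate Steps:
d(g) = 2*g/(9 + g) (d(g) = (2*g)/(9 + g) = 2*g/(9 + g))
W(y, F) = 17 (W(y, F) = -8 + 5² = -8 + 25 = 17)
(-143 + 1/(W(-3, -4/9) - 19))*d(8) = (-143 + 1/(17 - 19))*(2*8/(9 + 8)) = (-143 + 1/(-2))*(2*8/17) = (-143 - ½)*(2*8*(1/17)) = -287/2*16/17 = -2296/17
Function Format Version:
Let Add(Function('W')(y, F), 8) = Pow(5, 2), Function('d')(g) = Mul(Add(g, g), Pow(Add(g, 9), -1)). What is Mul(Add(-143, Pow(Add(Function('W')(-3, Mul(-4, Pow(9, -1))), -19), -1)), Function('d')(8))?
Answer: Rational(-2296, 17) ≈ -135.06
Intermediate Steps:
Function('d')(g) = Mul(2, g, Pow(Add(9, g), -1)) (Function('d')(g) = Mul(Mul(2, g), Pow(Add(9, g), -1)) = Mul(2, g, Pow(Add(9, g), -1)))
Function('W')(y, F) = 17 (Function('W')(y, F) = Add(-8, Pow(5, 2)) = Add(-8, 25) = 17)
Mul(Add(-143, Pow(Add(Function('W')(-3, Mul(-4, Pow(9, -1))), -19), -1)), Function('d')(8)) = Mul(Add(-143, Pow(Add(17, -19), -1)), Mul(2, 8, Pow(Add(9, 8), -1))) = Mul(Add(-143, Pow(-2, -1)), Mul(2, 8, Pow(17, -1))) = Mul(Add(-143, Rational(-1, 2)), Mul(2, 8, Rational(1, 17))) = Mul(Rational(-287, 2), Rational(16, 17)) = Rational(-2296, 17)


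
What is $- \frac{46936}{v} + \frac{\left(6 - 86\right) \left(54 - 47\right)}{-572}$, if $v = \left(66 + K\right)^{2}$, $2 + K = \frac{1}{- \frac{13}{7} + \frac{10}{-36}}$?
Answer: $- \frac{111196624782}{10441434575} \approx -10.65$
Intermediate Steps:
$K = - \frac{664}{269}$ ($K = -2 + \frac{1}{- \frac{13}{7} + \frac{10}{-36}} = -2 + \frac{1}{\left(-13\right) \frac{1}{7} + 10 \left(- \frac{1}{36}\right)} = -2 + \frac{1}{- \frac{13}{7} - \frac{5}{18}} = -2 + \frac{1}{- \frac{269}{126}} = -2 - \frac{126}{269} = - \frac{664}{269} \approx -2.4684$)
$v = \frac{292068100}{72361}$ ($v = \left(66 - \frac{664}{269}\right)^{2} = \left(\frac{17090}{269}\right)^{2} = \frac{292068100}{72361} \approx 4036.3$)
$- \frac{46936}{v} + \frac{\left(6 - 86\right) \left(54 - 47\right)}{-572} = - \frac{46936}{\frac{292068100}{72361}} + \frac{\left(6 - 86\right) \left(54 - 47\right)}{-572} = \left(-46936\right) \frac{72361}{292068100} + \left(-80\right) 7 \left(- \frac{1}{572}\right) = - \frac{849083974}{73017025} - - \frac{140}{143} = - \frac{849083974}{73017025} + \frac{140}{143} = - \frac{111196624782}{10441434575}$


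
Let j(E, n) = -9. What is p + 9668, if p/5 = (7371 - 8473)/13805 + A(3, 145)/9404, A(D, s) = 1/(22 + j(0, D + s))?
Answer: 3263180471797/337537772 ≈ 9667.6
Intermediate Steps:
A(D, s) = 1/13 (A(D, s) = 1/(22 - 9) = 1/13)
p = -134707899/337537772 (p = 5*((7371 - 8473)/13805 + (1/13)/9404) = 5*(-1102*1/13805 + (1/13)*(1/9404)) = 5*(-1102/13805 + 1/122252) = 5*(-134707899/1687688860) = -134707899/337537772 ≈ -0.39909)
p + 9668 = -134707899/337537772 + 9668 = 3263180471797/337537772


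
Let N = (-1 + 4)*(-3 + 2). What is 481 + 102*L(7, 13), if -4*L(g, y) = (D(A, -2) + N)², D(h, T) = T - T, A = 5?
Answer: 503/2 ≈ 251.50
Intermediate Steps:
D(h, T) = 0
N = -3 (N = 3*(-1) = -3)
L(g, y) = -9/4 (L(g, y) = -(0 - 3)²/4 = -¼*(-3)² = -¼*9 = -9/4)
481 + 102*L(7, 13) = 481 + 102*(-9/4) = 481 - 459/2 = 503/2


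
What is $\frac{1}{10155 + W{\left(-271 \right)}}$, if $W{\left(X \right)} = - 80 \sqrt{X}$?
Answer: $\frac{2031}{20971685} + \frac{16 i \sqrt{271}}{20971685} \approx 9.6845 \cdot 10^{-5} + 1.2559 \cdot 10^{-5} i$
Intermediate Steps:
$\frac{1}{10155 + W{\left(-271 \right)}} = \frac{1}{10155 - 80 \sqrt{-271}} = \frac{1}{10155 - 80 i \sqrt{271}}$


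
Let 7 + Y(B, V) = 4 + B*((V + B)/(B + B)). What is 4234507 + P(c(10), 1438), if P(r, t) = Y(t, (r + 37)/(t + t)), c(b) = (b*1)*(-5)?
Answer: 24361002683/5752 ≈ 4.2352e+6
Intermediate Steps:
c(b) = -5*b (c(b) = b*(-5) = -5*b)
Y(B, V) = -3 + B/2 + V/2 (Y(B, V) = -7 + (4 + B*((V + B)/(B + B))) = -7 + (4 + B*((B + V)/((2*B)))) = -7 + (4 + B*((B + V)*(1/(2*B)))) = -7 + (4 + B*((B + V)/(2*B))) = -7 + (4 + (B/2 + V/2)) = -7 + (4 + B/2 + V/2) = -3 + B/2 + V/2)
P(r, t) = -3 + t/2 + (37 + r)/(4*t) (P(r, t) = -3 + t/2 + ((r + 37)/(t + t))/2 = -3 + t/2 + ((37 + r)/((2*t)))/2 = -3 + t/2 + ((37 + r)*(1/(2*t)))/2 = -3 + t/2 + ((37 + r)/(2*t))/2 = -3 + t/2 + (37 + r)/(4*t))
4234507 + P(c(10), 1438) = 4234507 + (¼)*(37 - 5*10 + 2*1438*(-6 + 1438))/1438 = 4234507 + (¼)*(1/1438)*(37 - 50 + 2*1438*1432) = 4234507 + (¼)*(1/1438)*(37 - 50 + 4118432) = 4234507 + (¼)*(1/1438)*4118419 = 4234507 + 4118419/5752 = 24361002683/5752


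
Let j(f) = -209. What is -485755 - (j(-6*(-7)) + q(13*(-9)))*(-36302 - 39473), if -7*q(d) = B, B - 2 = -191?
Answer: -14276805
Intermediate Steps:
B = -189 (B = 2 - 191 = -189)
q(d) = 27 (q(d) = -1/7*(-189) = 27)
-485755 - (j(-6*(-7)) + q(13*(-9)))*(-36302 - 39473) = -485755 - (-209 + 27)*(-36302 - 39473) = -485755 - (-182)*(-75775) = -485755 - 1*13791050 = -485755 - 13791050 = -14276805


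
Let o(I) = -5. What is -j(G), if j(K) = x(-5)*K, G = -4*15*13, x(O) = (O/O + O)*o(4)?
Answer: 15600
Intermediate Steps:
x(O) = -5 - 5*O (x(O) = (O/O + O)*(-5) = (1 + O)*(-5) = -5 - 5*O)
G = -780 (G = -60*13 = -780)
j(K) = 20*K (j(K) = (-5 - 5*(-5))*K = (-5 + 25)*K = 20*K)
-j(G) = -20*(-780) = -1*(-15600) = 15600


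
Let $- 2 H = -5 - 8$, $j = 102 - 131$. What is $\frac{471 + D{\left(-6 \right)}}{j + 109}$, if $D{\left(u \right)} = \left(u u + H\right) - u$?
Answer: $\frac{1039}{160} \approx 6.4938$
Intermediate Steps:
$j = -29$ ($j = 102 - 131 = -29$)
$H = \frac{13}{2}$ ($H = - \frac{-5 - 8}{2} = \left(- \frac{1}{2}\right) \left(-13\right) = \frac{13}{2} \approx 6.5$)
$D{\left(u \right)} = \frac{13}{2} + u^{2} - u$ ($D{\left(u \right)} = \left(u u + \frac{13}{2}\right) - u = \left(u^{2} + \frac{13}{2}\right) - u = \left(\frac{13}{2} + u^{2}\right) - u = \frac{13}{2} + u^{2} - u$)
$\frac{471 + D{\left(-6 \right)}}{j + 109} = \frac{471 + \left(\frac{13}{2} + \left(-6\right)^{2} - -6\right)}{-29 + 109} = \frac{471 + \left(\frac{13}{2} + 36 + 6\right)}{80} = \left(471 + \frac{97}{2}\right) \frac{1}{80} = \frac{1039}{2} \cdot \frac{1}{80} = \frac{1039}{160}$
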